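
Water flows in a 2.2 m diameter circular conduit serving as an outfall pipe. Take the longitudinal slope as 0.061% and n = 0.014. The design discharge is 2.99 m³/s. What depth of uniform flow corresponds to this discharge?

Manning's equation rearranged: A R^(2/3) = nQ / (1·√S) = 0.014 × 2.99 / (√0.00061) = 1.695.
Trying y = 1.54 m: A R^(2/3) = 2.136 — high.
Trying y = 0.992 m: A R^(2/3) = 1.067 — low.
Trying y = 1.31 m: A R^(2/3) = 1.694 — ≈ 1.695.

y_n = 1.31 m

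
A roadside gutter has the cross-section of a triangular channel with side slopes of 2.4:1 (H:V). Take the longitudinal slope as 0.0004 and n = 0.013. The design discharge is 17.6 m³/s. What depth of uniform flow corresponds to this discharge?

y_n = 2.18 m

Manning's equation rearranged: A R^(2/3) = nQ / (1·√S) = 0.013 × 17.6 / (√0.0004) = 11.44.
Trying y = 1.85 m: A R^(2/3) = 7.393 — low.
Trying y = 2.65 m: A R^(2/3) = 19.28 — high.
Trying y = 2.18 m: A R^(2/3) = 11.45 — matches.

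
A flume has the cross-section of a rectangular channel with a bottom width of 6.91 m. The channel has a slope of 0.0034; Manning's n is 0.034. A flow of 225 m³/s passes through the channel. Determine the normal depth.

Manning's equation rearranged: A R^(2/3) = nQ / (1·√S) = 0.034 × 225 / (√0.0034) = 131.2.
Trying y = 8.49 m: A R^(2/3) = 106.8 — low.
Trying y = 10.1 m: A R^(2/3) = 131.1 — matches.

y_n = 10.1 m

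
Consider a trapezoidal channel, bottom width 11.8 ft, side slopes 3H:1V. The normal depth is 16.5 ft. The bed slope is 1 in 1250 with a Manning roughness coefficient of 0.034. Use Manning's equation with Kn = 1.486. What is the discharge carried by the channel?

With bottom width b = 11.8 ft and side slope z = 3: A = (b + zy)y = (11.8 + 3×16.5)×16.5 = 1011 ft²; P = b + 2y√(1+z²) = 11.8 + 2×16.5×3.162 = 116.2 ft.
Hydraulic radius R = A/P = 1011/116.2 = 8.708 ft.
Manning's equation: Q = (1.486/n) A R^(2/3) S^(1/2) = (1.486/0.034) × 1011 × 8.708^(2/3) × 0.0008^(1/2) = 5290 ft³/s.

Q = 5290 ft³/s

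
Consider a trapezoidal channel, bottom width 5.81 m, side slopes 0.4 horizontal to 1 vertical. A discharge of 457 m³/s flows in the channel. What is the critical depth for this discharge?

At critical depth, Q² T / (g A³) = 1, i.e. A³/T = Q²/g = 457²/9.81 = 21290.
Trying y = 7.97 m: A³/T = 30270 — over.
Trying y = 7.21 m: A³/T = 21270 — matches.

y_c = 7.21 m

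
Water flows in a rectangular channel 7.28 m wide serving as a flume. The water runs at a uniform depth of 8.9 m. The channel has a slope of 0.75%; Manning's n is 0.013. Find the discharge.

Q = 813 m³/s

Flow area A = b·y = 7.28 × 8.9 = 64.79 m². Wetted perimeter P = b + 2y = 7.28 + 2×8.9 = 25.08 m.
Hydraulic radius R = A/P = 64.79/25.08 = 2.583 m.
Manning's equation: Q = (1/n) A R^(2/3) S^(1/2) = (1/0.013) × 64.79 × 2.583^(2/3) × 0.0075^(1/2) = 813 m³/s.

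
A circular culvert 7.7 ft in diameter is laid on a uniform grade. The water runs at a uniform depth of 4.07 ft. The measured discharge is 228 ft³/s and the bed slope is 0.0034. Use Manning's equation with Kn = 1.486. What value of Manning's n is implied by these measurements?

n = 0.015

For a circular section of diameter D = 7.7 ft at depth y = 4.07 ft, the central angle is θ = 2 arccos(1 − 2y/D) = 3.256 rad. Then A = (D²/8)(θ − sin θ) = 24.98 ft² and P = Dθ/2 = 12.54 ft.
Hydraulic radius R = A/P = 24.98/12.54 = 1.992 ft.
Rearranging Manning's equation: n = (1.486/Q) A R^(2/3) S^(1/2) = (1.486/228) × 24.98 × 1.992^(2/3) × √0.0034 = 0.015.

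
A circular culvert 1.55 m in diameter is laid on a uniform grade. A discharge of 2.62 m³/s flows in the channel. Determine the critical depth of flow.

At critical depth, Q² T / (g A³) = 1, i.e. A³/T = Q²/g = 2.62²/9.81 = 0.6997.
Trying y = 0.594 m: A³/T = 0.1955 — short.
Trying y = 1.04 m: A³/T = 1.674 — over.
Trying y = 0.829 m: A³/T = 0.7007 — matches.

y_c = 0.829 m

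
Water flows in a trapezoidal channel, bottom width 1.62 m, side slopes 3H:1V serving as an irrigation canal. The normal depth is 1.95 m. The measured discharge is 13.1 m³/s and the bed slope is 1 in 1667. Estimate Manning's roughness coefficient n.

n = 0.028

With bottom width b = 1.62 m and side slope z = 3: A = (b + zy)y = (1.62 + 3×1.95)×1.95 = 14.57 m²; P = b + 2y√(1+z²) = 1.62 + 2×1.95×3.162 = 13.95 m.
Hydraulic radius R = A/P = 14.57/13.95 = 1.044 m.
Rearranging Manning's equation: n = (1/Q) A R^(2/3) S^(1/2) = (1/13.1) × 14.57 × 1.044^(2/3) × √0.0005999 = 0.028.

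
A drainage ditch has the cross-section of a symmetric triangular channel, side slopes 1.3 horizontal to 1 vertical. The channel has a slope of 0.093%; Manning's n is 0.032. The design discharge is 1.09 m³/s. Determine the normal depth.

y_n = 1.2 m

Manning's equation rearranged: A R^(2/3) = nQ / (1·√S) = 0.032 × 1.09 / (√0.00093) = 1.144.
At y = 1.5 m: A R^(2/3) = 2.068 — over.
At y = 1.2 m: A R^(2/3) = 1.141 — matches.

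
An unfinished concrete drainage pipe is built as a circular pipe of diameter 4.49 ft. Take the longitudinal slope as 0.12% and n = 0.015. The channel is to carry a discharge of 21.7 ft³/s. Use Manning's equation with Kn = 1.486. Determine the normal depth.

y_n = 1.89 ft

Manning's equation rearranged: A R^(2/3) = nQ / (1.486·√S) = 0.015 × 21.7 / (1.486 × √0.0012) = 6.323.
At y = 2.39 ft: A R^(2/3) = 9.495 — over.
At y = 1.59 ft: A R^(2/3) = 4.597 — short.
At y = 1.89 ft: A R^(2/3) = 6.323 — ≈ 6.323.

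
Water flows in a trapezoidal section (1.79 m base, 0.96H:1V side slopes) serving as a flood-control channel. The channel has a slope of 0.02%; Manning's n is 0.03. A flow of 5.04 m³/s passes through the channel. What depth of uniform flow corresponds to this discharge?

Manning's equation rearranged: A R^(2/3) = nQ / (1·√S) = 0.03 × 5.04 / (√0.0002) = 10.69.
At y = 2.94 m: A R^(2/3) = 16.68 — too large.
At y = 2.38 m: A R^(2/3) = 10.68 — matches.

y_n = 2.38 m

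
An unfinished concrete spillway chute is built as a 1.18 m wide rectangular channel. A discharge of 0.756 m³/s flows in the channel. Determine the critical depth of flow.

For a rectangular channel, critical depth y_c = (q²/g)^(1/3) where q = Q/b = 0.756/1.18 = 0.6407 m²/s.
So y_c = (0.6407²/9.81)^(1/3) = 0.347 m.

y_c = 0.347 m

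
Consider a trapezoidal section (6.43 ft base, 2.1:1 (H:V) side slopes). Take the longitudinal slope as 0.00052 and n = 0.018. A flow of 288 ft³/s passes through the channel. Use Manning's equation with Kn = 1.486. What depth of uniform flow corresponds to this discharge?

Manning's equation rearranged: A R^(2/3) = nQ / (1.486·√S) = 0.018 × 288 / (1.486 × √0.00052) = 153.
Trying y = 3.66 ft: A R^(2/3) = 87.46 — too small.
Trying y = 5.28 ft: A R^(2/3) = 191.7 — too large.
Trying y = 4.76 ft: A R^(2/3) = 153 — matches.

y_n = 4.76 ft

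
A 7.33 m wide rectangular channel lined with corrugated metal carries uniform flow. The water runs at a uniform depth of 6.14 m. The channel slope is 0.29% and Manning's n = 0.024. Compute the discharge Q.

Q = 176 m³/s

Flow area A = b·y = 7.33 × 6.14 = 45.01 m². Wetted perimeter P = b + 2y = 7.33 + 2×6.14 = 19.61 m.
Hydraulic radius R = A/P = 45.01/19.61 = 2.295 m.
Manning's equation: Q = (1/n) A R^(2/3) S^(1/2) = (1/0.024) × 45.01 × 2.295^(2/3) × 0.0029^(1/2) = 176 m³/s.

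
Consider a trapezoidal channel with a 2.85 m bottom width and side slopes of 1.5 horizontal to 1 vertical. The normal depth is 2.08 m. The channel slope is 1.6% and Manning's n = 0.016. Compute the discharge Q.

With bottom width b = 2.85 m and side slope z = 1.5: A = (b + zy)y = (2.85 + 1.5×2.08)×2.08 = 12.42 m²; P = b + 2y√(1+z²) = 2.85 + 2×2.08×1.803 = 10.35 m.
Hydraulic radius R = A/P = 12.42/10.35 = 1.2 m.
Manning's equation: Q = (1/n) A R^(2/3) S^(1/2) = (1/0.016) × 12.42 × 1.2^(2/3) × 0.016^(1/2) = 111 m³/s.

Q = 111 m³/s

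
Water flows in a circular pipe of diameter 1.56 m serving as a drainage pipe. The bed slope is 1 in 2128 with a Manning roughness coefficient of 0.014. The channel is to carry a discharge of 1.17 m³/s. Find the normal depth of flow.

y_n = 0.999 m

Manning's equation rearranged: A R^(2/3) = nQ / (1·√S) = 0.014 × 1.17 / (√0.0004699) = 0.7556.
Trying y = 1.08 m: A R^(2/3) = 0.8419 — over.
Trying y = 0.872 m: A R^(2/3) = 0.6134 — short.
Trying y = 0.999 m: A R^(2/3) = 0.7554 — matches.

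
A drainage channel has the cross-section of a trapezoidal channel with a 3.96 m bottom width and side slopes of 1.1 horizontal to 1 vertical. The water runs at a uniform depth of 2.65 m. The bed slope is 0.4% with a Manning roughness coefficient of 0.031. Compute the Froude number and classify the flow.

subcritical

With bottom width b = 3.96 m and side slope z = 1.1: A = (b + zy)y = (3.96 + 1.1×2.65)×2.65 = 18.22 m²; P = b + 2y√(1+z²) = 3.96 + 2×2.65×1.487 = 11.84 m.
Hydraulic radius R = A/P = 18.22/11.84 = 1.539 m.
V = (1/n) R^(2/3) √S = (1/0.031) × 1.539^(2/3) × √0.004 = 2.719 m/s. Hydraulic depth D_h = A/T = 18.22/9.79 = 1.861 m.
Froude number Fr = V/√(g·D_h) = 2.719/√(9.81×1.861) = 0.636, which is less than 1, so the flow is subcritical.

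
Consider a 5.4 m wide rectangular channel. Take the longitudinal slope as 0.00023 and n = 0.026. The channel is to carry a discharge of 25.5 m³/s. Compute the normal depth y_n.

y_n = 5.46 m

Manning's equation rearranged: A R^(2/3) = nQ / (1·√S) = 0.026 × 25.5 / (√0.00023) = 43.72.
Try y = 5.97 m: A R^(2/3) = 48.74 — too large.
Try y = 4.39 m: A R^(2/3) = 33.39 — too small.
Try y = 5.46 m: A R^(2/3) = 43.74 — ≈ 43.72.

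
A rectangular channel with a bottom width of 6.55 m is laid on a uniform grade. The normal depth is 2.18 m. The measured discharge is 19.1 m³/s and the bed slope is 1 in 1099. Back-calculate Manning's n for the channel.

n = 0.027

Flow area A = b·y = 6.55 × 2.18 = 14.28 m². Wetted perimeter P = b + 2y = 6.55 + 2×2.18 = 10.91 m.
Hydraulic radius R = A/P = 14.28/10.91 = 1.309 m.
Rearranging Manning's equation: n = (1/Q) A R^(2/3) S^(1/2) = (1/19.1) × 14.28 × 1.309^(2/3) × √0.0009099 = 0.027.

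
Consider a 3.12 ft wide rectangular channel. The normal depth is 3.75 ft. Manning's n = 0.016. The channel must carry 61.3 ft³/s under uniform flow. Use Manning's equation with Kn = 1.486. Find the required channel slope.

S = 0.0028

Flow area A = b·y = 3.12 × 3.75 = 11.7 ft². Wetted perimeter P = b + 2y = 3.12 + 2×3.75 = 10.62 ft.
Hydraulic radius R = A/P = 11.7/10.62 = 1.102 ft.
From Manning's equation, S = [nQ / (1.486 A R^(2/3))]² = [0.016 × 61.3 / (1.486 × 11.7 × 1.102^(2/3))]² = 0.0028.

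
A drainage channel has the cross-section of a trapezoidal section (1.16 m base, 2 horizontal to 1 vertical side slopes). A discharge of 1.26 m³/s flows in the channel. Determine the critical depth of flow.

y_c = 0.392 m

At critical depth, Q² T / (g A³) = 1, i.e. A³/T = Q²/g = 1.26²/9.81 = 0.1618.
Try y = 0.461 m: A³/T = 0.2943 — over.
Try y = 0.309 m: A³/T = 0.06921 — short.
Try y = 0.392 m: A³/T = 0.1622 — ≈ 0.1618.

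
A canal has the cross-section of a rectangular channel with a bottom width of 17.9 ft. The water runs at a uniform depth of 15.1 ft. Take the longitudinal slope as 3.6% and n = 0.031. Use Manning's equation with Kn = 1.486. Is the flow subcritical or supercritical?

Flow area A = b·y = 17.9 × 15.1 = 270.3 ft². Wetted perimeter P = b + 2y = 17.9 + 2×15.1 = 48.1 ft.
Hydraulic radius R = A/P = 270.3/48.1 = 5.619 ft.
V = (1.486/n) R^(2/3) √S = (1.486/0.031) × 5.619^(2/3) × √0.036 = 28.75 ft/s. Hydraulic depth D_h = A/T = 270.3/17.9 = 15.1 ft.
Froude number Fr = V/√(g·D_h) = 28.75/√(32.2×15.1) = 1.3, which is greater than 1, so the flow is supercritical.

supercritical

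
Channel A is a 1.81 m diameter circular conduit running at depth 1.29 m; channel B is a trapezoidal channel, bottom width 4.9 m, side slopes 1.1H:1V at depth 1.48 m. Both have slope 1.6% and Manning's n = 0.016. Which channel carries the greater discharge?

channel B

Channel A: For a circular section of diameter D = 1.81 m at depth y = 1.29 m, the central angle is θ = 2 arccos(1 − 2y/D) = 4.02 rad. Then A = (D²/8)(θ − sin θ) = 1.962 m² and P = Dθ/2 = 3.638 m. Hydraulic radius R = A/P = 1.962/3.638 = 0.5392 m. Q_A = (1/0.016)·1.962·0.5392^(2/3)·√0.016 = 10.27 m³/s.
Channel B: With bottom width b = 4.9 m and side slope z = 1.1: A = (b + zy)y = (4.9 + 1.1×1.48)×1.48 = 9.661 m²; P = b + 2y√(1+z²) = 4.9 + 2×1.48×1.487 = 9.3 m. Hydraulic radius R = A/P = 9.661/9.3 = 1.039 m. Q_B = (1/0.016)·9.661·1.039^(2/3)·√0.016 = 78.34 m³/s.
Q_A = 10.27 m³/s vs Q_B = 78.34 m³/s, so channel B carries more.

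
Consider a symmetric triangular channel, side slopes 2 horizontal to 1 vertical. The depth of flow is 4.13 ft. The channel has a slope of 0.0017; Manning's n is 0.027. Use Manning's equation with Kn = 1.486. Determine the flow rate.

Q = 117 ft³/s

For a triangular section with side slope z = 2: A = zy² = 2×4.13² = 34.11 ft²; P = 2y√(1+z²) = 2×4.13×2.236 = 18.47 ft.
Hydraulic radius R = A/P = 34.11/18.47 = 1.847 ft.
Manning's equation: Q = (1.486/n) A R^(2/3) S^(1/2) = (1.486/0.027) × 34.11 × 1.847^(2/3) × 0.0017^(1/2) = 117 ft³/s.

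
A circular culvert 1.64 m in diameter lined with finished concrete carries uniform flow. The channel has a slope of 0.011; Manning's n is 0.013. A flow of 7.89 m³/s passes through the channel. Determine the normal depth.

Manning's equation rearranged: A R^(2/3) = nQ / (1·√S) = 0.013 × 7.89 / (√0.011) = 0.978.
Trying y = 1.45 m: A R^(2/3) = 1.232 — high.
Trying y = 0.908 m: A R^(2/3) = 0.6902 — low.
Trying y = 1.15 m: A R^(2/3) = 0.9783 — matches.

y_n = 1.15 m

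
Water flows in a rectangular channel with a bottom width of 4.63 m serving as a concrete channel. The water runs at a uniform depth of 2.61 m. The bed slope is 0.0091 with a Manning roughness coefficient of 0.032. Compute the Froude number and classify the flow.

Flow area A = b·y = 4.63 × 2.61 = 12.08 m². Wetted perimeter P = b + 2y = 4.63 + 2×2.61 = 9.85 m.
Hydraulic radius R = A/P = 12.08/9.85 = 1.227 m.
V = (1/n) R^(2/3) √S = (1/0.032) × 1.227^(2/3) × √0.0091 = 3.416 m/s. Hydraulic depth D_h = A/T = 12.08/4.63 = 2.61 m.
Froude number Fr = V/√(g·D_h) = 3.416/√(9.81×2.61) = 0.675, which is less than 1, so the flow is subcritical.

subcritical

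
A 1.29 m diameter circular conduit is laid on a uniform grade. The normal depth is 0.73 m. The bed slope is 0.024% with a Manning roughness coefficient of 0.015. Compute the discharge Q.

For a circular section of diameter D = 1.29 m at depth y = 0.73 m, the central angle is θ = 2 arccos(1 − 2y/D) = 3.406 rad. Then A = (D²/8)(θ − sin θ) = 0.7628 m² and P = Dθ/2 = 2.197 m.
Hydraulic radius R = A/P = 0.7628/2.197 = 0.3472 m.
Manning's equation: Q = (1/n) A R^(2/3) S^(1/2) = (1/0.015) × 0.7628 × 0.3472^(2/3) × 0.00024^(1/2) = 0.389 m³/s.

Q = 0.389 m³/s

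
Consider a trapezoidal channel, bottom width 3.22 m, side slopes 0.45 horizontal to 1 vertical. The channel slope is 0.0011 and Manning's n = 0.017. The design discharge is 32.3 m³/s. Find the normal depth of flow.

y_n = 2.94 m

Manning's equation rearranged: A R^(2/3) = nQ / (1·√S) = 0.017 × 32.3 / (√0.0011) = 16.56.
Trying y = 2.6 m: A R^(2/3) = 13.45 — low.
Trying y = 3.59 m: A R^(2/3) = 23.4 — high.
Trying y = 2.94 m: A R^(2/3) = 16.57 — matches.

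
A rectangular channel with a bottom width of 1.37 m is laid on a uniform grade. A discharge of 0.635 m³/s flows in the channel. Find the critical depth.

For a rectangular channel, critical depth y_c = (q²/g)^(1/3) where q = Q/b = 0.635/1.37 = 0.4635 m²/s.
So y_c = (0.4635²/9.81)^(1/3) = 0.28 m.

y_c = 0.28 m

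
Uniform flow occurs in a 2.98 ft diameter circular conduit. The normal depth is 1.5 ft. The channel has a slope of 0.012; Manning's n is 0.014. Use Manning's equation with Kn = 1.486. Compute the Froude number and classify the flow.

supercritical

For a circular section of diameter D = 2.98 ft at depth y = 1.5 ft, the central angle is θ = 2 arccos(1 − 2y/D) = 3.155 rad. Then A = (D²/8)(θ − sin θ) = 3.517 ft² and P = Dθ/2 = 4.701 ft.
Hydraulic radius R = A/P = 3.517/4.701 = 0.7482 ft.
V = (1.486/n) R^(2/3) √S = (1.486/0.014) × 0.7482^(2/3) × √0.012 = 9.583 ft/s. Hydraulic depth D_h = A/T = 3.517/2.98 = 1.18 ft.
Froude number Fr = V/√(g·D_h) = 9.583/√(32.2×1.18) = 1.55, which is greater than 1, so the flow is supercritical.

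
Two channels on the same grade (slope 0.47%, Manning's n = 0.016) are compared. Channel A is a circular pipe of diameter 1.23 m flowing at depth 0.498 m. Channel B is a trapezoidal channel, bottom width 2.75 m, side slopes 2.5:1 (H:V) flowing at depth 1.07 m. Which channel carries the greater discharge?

channel B

Channel A: For a circular section of diameter D = 1.23 m at depth y = 0.498 m, the central angle is θ = 2 arccos(1 − 2y/D) = 2.759 rad. Then A = (D²/8)(θ − sin θ) = 0.4511 m² and P = Dθ/2 = 1.697 m. Hydraulic radius R = A/P = 0.4511/1.697 = 0.2659 m. Q_A = (1/0.016)·0.4511·0.2659^(2/3)·√0.0047 = 0.7991 m³/s.
Channel B: With bottom width b = 2.75 m and side slope z = 2.5: A = (b + zy)y = (2.75 + 2.5×1.07)×1.07 = 5.805 m²; P = b + 2y√(1+z²) = 2.75 + 2×1.07×2.693 = 8.512 m. Hydraulic radius R = A/P = 5.805/8.512 = 0.6819 m. Q_B = (1/0.016)·5.805·0.6819^(2/3)·√0.0047 = 19.27 m³/s.
Q_A = 0.7991 m³/s vs Q_B = 19.27 m³/s, so channel B carries more.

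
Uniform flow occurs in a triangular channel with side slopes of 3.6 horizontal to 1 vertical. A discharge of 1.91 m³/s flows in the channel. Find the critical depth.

y_c = 0.565 m

At critical depth, Q² T / (g A³) = 1, i.e. A³/T = Q²/g = 1.91²/9.81 = 0.3719.
At y = 0.672 m: A³/T = 0.888 — over.
At y = 0.565 m: A³/T = 0.3731 — matches.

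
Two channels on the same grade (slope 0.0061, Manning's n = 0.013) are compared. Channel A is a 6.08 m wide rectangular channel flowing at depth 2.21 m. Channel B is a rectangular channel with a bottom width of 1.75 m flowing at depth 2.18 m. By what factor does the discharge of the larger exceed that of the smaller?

Channel A: Flow area A = b·y = 6.08 × 2.21 = 13.44 m². Wetted perimeter P = b + 2y = 6.08 + 2×2.21 = 10.5 m. Hydraulic radius R = A/P = 13.44/10.5 = 1.28 m. Q_A = (1/0.013)·13.44·1.28^(2/3)·√0.0061 = 95.15 m³/s.
Channel B: Flow area A = b·y = 1.75 × 2.18 = 3.815 m². Wetted perimeter P = b + 2y = 1.75 + 2×2.18 = 6.11 m. Hydraulic radius R = A/P = 3.815/6.11 = 0.6244 m. Q_B = (1/0.013)·3.815·0.6244^(2/3)·√0.0061 = 16.74 m³/s.
The larger discharge is 95.15 m³/s and the smaller is 16.74 m³/s; the ratio is 5.68.

5.68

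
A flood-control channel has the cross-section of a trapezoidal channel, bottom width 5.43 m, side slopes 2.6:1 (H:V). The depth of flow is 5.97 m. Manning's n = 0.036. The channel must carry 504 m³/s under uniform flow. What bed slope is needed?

With bottom width b = 5.43 m and side slope z = 2.6: A = (b + zy)y = (5.43 + 2.6×5.97)×5.97 = 125.1 m²; P = b + 2y√(1+z²) = 5.43 + 2×5.97×2.786 = 38.69 m.
Hydraulic radius R = A/P = 125.1/38.69 = 3.233 m.
From Manning's equation, S = [nQ / (1 A R^(2/3))]² = [0.036 × 504 / (1 × 125.1 × 3.233^(2/3))]² = 0.0044.

S = 0.0044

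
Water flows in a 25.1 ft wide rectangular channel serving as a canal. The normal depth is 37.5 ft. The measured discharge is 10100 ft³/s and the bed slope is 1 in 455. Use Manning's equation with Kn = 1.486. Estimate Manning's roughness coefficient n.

Flow area A = b·y = 25.1 × 37.5 = 941.2 ft². Wetted perimeter P = b + 2y = 25.1 + 2×37.5 = 100.1 ft.
Hydraulic radius R = A/P = 941.2/100.1 = 9.403 ft.
Rearranging Manning's equation: n = (1.486/Q) A R^(2/3) S^(1/2) = (1.486/10100) × 941.2 × 9.403^(2/3) × √0.002198 = 0.0289.

n = 0.0289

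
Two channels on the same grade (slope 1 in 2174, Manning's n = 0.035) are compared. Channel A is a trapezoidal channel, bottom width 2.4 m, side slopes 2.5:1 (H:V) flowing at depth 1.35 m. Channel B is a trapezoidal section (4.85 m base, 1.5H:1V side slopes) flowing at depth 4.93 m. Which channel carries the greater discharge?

channel B

Channel A: With bottom width b = 2.4 m and side slope z = 2.5: A = (b + zy)y = (2.4 + 2.5×1.35)×1.35 = 7.796 m²; P = b + 2y√(1+z²) = 2.4 + 2×1.35×2.693 = 9.67 m. Hydraulic radius R = A/P = 7.796/9.67 = 0.8062 m. Q_A = (1/0.035)·7.796·0.8062^(2/3)·√0.00046 = 4.138 m³/s.
Channel B: With bottom width b = 4.85 m and side slope z = 1.5: A = (b + zy)y = (4.85 + 1.5×4.93)×4.93 = 60.37 m²; P = b + 2y√(1+z²) = 4.85 + 2×4.93×1.803 = 22.63 m. Hydraulic radius R = A/P = 60.37/22.63 = 2.668 m. Q_B = (1/0.035)·60.37·2.668^(2/3)·√0.00046 = 71.16 m³/s.
Q_A = 4.138 m³/s vs Q_B = 71.16 m³/s, so channel B carries more.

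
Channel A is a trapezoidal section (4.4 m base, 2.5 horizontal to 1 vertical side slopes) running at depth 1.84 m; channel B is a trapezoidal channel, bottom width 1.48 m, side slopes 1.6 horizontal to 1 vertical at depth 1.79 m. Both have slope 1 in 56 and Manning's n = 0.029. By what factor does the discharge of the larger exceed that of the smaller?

2.44

Channel A: With bottom width b = 4.4 m and side slope z = 2.5: A = (b + zy)y = (4.4 + 2.5×1.84)×1.84 = 16.56 m²; P = b + 2y√(1+z²) = 4.4 + 2×1.84×2.693 = 14.31 m. Hydraulic radius R = A/P = 16.56/14.31 = 1.157 m. Q_A = (1/0.029)·16.56·1.157^(2/3)·√0.01786 = 84.12 m³/s.
Channel B: With bottom width b = 1.48 m and side slope z = 1.6: A = (b + zy)y = (1.48 + 1.6×1.79)×1.79 = 7.776 m²; P = b + 2y√(1+z²) = 1.48 + 2×1.79×1.887 = 8.235 m. Hydraulic radius R = A/P = 7.776/8.235 = 0.9443 m. Q_B = (1/0.029)·7.776·0.9443^(2/3)·√0.01786 = 34.49 m³/s.
The larger discharge is 84.12 m³/s and the smaller is 34.49 m³/s; the ratio is 2.44.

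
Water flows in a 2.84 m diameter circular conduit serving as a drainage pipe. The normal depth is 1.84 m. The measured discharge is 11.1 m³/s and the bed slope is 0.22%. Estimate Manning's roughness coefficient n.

For a circular section of diameter D = 2.84 m at depth y = 1.84 m, the central angle is θ = 2 arccos(1 − 2y/D) = 3.742 rad. Then A = (D²/8)(θ − sin θ) = 4.343 m² and P = Dθ/2 = 5.314 m.
Hydraulic radius R = A/P = 4.343/5.314 = 0.8172 m.
Rearranging Manning's equation: n = (1/Q) A R^(2/3) S^(1/2) = (1/11.1) × 4.343 × 0.8172^(2/3) × √0.0022 = 0.016.

n = 0.016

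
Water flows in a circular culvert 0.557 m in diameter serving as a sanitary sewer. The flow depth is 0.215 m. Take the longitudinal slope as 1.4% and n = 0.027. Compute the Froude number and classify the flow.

subcritical

For a circular section of diameter D = 0.557 m at depth y = 0.215 m, the central angle is θ = 2 arccos(1 − 2y/D) = 2.682 rad. Then A = (D²/8)(θ − sin θ) = 0.08677 m² and P = Dθ/2 = 0.7468 m.
Hydraulic radius R = A/P = 0.08677/0.7468 = 0.1162 m.
V = (1/n) R^(2/3) √S = (1/0.027) × 0.1162^(2/3) × √0.014 = 1.043 m/s. Hydraulic depth D_h = A/T = 0.08677/0.5423 = 0.16 m.
Froude number Fr = V/√(g·D_h) = 1.043/√(9.81×0.16) = 0.833, which is less than 1, so the flow is subcritical.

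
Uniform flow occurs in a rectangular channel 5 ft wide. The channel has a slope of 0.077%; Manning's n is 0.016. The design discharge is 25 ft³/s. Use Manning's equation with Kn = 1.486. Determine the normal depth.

Manning's equation rearranged: A R^(2/3) = nQ / (1.486·√S) = 0.016 × 25 / (1.486 × √0.00077) = 9.701.
Try y = 1.44 ft: A R^(2/3) = 6.78 — short.
Try y = 1.86 ft: A R^(2/3) = 9.708 — matches.

y_n = 1.86 ft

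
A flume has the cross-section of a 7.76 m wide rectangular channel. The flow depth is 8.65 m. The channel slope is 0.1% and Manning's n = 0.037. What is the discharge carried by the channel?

Flow area A = b·y = 7.76 × 8.65 = 67.12 m². Wetted perimeter P = b + 2y = 7.76 + 2×8.65 = 25.06 m.
Hydraulic radius R = A/P = 67.12/25.06 = 2.679 m.
Manning's equation: Q = (1/n) A R^(2/3) S^(1/2) = (1/0.037) × 67.12 × 2.679^(2/3) × 0.001^(1/2) = 111 m³/s.

Q = 111 m³/s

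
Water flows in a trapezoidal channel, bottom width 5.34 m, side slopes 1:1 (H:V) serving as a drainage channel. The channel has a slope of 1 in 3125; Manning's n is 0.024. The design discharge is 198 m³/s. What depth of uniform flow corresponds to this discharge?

y_n = 8.07 m

Manning's equation rearranged: A R^(2/3) = nQ / (1·√S) = 0.024 × 198 / (√0.00032) = 265.6.
Try y = 9.83 m: A R^(2/3) = 406.4 — too large.
Try y = 6.16 m: A R^(2/3) = 151 — too small.
Try y = 8.07 m: A R^(2/3) = 265.5 — close enough.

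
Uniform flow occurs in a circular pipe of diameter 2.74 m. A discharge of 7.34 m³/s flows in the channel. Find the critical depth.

At critical depth, Q² T / (g A³) = 1, i.e. A³/T = Q²/g = 7.34²/9.81 = 5.492.
At y = 1.31 m: A³/T = 7.882 — too large.
At y = 0.851 m: A³/T = 1.5 — too small.
At y = 1.19 m: A³/T = 5.457 — matches.

y_c = 1.19 m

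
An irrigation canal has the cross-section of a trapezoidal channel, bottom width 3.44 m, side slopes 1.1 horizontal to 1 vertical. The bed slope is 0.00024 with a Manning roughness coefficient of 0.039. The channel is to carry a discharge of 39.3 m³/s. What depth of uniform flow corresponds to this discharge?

Manning's equation rearranged: A R^(2/3) = nQ / (1·√S) = 0.039 × 39.3 / (√0.00024) = 98.94.
Try y = 4.85 m: A R^(2/3) = 75.93 — low.
Try y = 6.89 m: A R^(2/3) = 163.9 — high.
Try y = 5.48 m: A R^(2/3) = 98.84 — close enough.

y_n = 5.48 m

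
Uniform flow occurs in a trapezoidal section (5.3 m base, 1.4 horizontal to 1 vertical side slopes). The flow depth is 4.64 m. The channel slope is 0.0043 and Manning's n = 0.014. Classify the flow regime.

With bottom width b = 5.3 m and side slope z = 1.4: A = (b + zy)y = (5.3 + 1.4×4.64)×4.64 = 54.73 m²; P = b + 2y√(1+z²) = 5.3 + 2×4.64×1.72 = 21.27 m.
Hydraulic radius R = A/P = 54.73/21.27 = 2.574 m.
V = (1/n) R^(2/3) √S = (1/0.014) × 2.574^(2/3) × √0.0043 = 8.797 m/s. Hydraulic depth D_h = A/T = 54.73/18.29 = 2.992 m.
Froude number Fr = V/√(g·D_h) = 8.797/√(9.81×2.992) = 1.62, which is greater than 1, so the flow is supercritical.

supercritical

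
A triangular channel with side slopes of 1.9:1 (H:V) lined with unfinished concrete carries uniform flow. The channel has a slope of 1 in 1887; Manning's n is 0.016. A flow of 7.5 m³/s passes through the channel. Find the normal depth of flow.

y_n = 1.79 m

Manning's equation rearranged: A R^(2/3) = nQ / (1·√S) = 0.016 × 7.5 / (√0.0005299) = 5.213.
Try y = 2.15 m: A R^(2/3) = 8.495 — over.
Try y = 1.31 m: A R^(2/3) = 2.267 — short.
Try y = 1.79 m: A R^(2/3) = 5.211 — ≈ 5.213.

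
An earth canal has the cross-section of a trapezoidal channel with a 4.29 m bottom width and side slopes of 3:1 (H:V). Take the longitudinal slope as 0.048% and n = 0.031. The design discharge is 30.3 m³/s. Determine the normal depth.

Manning's equation rearranged: A R^(2/3) = nQ / (1·√S) = 0.031 × 30.3 / (√0.00048) = 42.87.
At y = 3.09 m: A R^(2/3) = 61.04 — high.
At y = 2.64 m: A R^(2/3) = 42.91 — close enough.

y_n = 2.64 m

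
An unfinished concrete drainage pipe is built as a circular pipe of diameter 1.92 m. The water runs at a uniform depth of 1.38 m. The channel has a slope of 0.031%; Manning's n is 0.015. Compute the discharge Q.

For a circular section of diameter D = 1.92 m at depth y = 1.38 m, the central angle is θ = 2 arccos(1 − 2y/D) = 4.047 rad. Then A = (D²/8)(θ − sin θ) = 2.228 m² and P = Dθ/2 = 3.885 m.
Hydraulic radius R = A/P = 2.228/3.885 = 0.5733 m.
Manning's equation: Q = (1/n) A R^(2/3) S^(1/2) = (1/0.015) × 2.228 × 0.5733^(2/3) × 0.00031^(1/2) = 1.8 m³/s.

Q = 1.8 m³/s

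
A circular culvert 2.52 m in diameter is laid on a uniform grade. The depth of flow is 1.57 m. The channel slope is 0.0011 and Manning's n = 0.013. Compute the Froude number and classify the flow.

subcritical

For a circular section of diameter D = 2.52 m at depth y = 1.57 m, the central angle is θ = 2 arccos(1 − 2y/D) = 3.639 rad. Then A = (D²/8)(θ − sin θ) = 3.267 m² and P = Dθ/2 = 4.585 m.
Hydraulic radius R = A/P = 3.267/4.585 = 0.7126 m.
V = (1/n) R^(2/3) √S = (1/0.013) × 0.7126^(2/3) × √0.0011 = 2.035 m/s. Hydraulic depth D_h = A/T = 3.267/2.443 = 1.338 m.
Froude number Fr = V/√(g·D_h) = 2.035/√(9.81×1.338) = 0.562, which is less than 1, so the flow is subcritical.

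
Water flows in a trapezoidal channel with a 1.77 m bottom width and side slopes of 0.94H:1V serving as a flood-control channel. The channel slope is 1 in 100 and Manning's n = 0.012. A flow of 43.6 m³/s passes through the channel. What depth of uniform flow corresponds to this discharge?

Manning's equation rearranged: A R^(2/3) = nQ / (1·√S) = 0.012 × 43.6 / (√0.01) = 5.232.
Trying y = 1.36 m: A R^(2/3) = 3.433 — short.
Trying y = 1.69 m: A R^(2/3) = 5.235 — close enough.

y_n = 1.69 m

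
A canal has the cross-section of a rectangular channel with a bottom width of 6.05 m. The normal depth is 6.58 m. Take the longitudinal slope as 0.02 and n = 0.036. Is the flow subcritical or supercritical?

Flow area A = b·y = 6.05 × 6.58 = 39.81 m². Wetted perimeter P = b + 2y = 6.05 + 2×6.58 = 19.21 m.
Hydraulic radius R = A/P = 39.81/19.21 = 2.072 m.
V = (1/n) R^(2/3) √S = (1/0.036) × 2.072^(2/3) × √0.02 = 6.385 m/s. Hydraulic depth D_h = A/T = 39.81/6.05 = 6.58 m.
Froude number Fr = V/√(g·D_h) = 6.385/√(9.81×6.58) = 0.795, which is less than 1, so the flow is subcritical.

subcritical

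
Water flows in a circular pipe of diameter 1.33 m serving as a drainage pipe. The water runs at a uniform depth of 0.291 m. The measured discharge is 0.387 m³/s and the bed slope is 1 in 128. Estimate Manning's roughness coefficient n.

For a circular section of diameter D = 1.33 m at depth y = 0.291 m, the central angle is θ = 2 arccos(1 − 2y/D) = 1.947 rad. Then A = (D²/8)(θ − sin θ) = 0.2249 m² and P = Dθ/2 = 1.295 m.
Hydraulic radius R = A/P = 0.2249/1.295 = 0.1737 m.
Rearranging Manning's equation: n = (1/Q) A R^(2/3) S^(1/2) = (1/0.387) × 0.2249 × 0.1737^(2/3) × √0.007812 = 0.016.

n = 0.016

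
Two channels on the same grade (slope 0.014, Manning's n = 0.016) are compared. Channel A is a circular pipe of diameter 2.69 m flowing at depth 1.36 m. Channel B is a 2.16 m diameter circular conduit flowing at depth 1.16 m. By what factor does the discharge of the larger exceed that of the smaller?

Channel A: For a circular section of diameter D = 2.69 m at depth y = 1.36 m, the central angle is θ = 2 arccos(1 − 2y/D) = 3.164 rad. Then A = (D²/8)(θ − sin θ) = 2.882 m² and P = Dθ/2 = 4.255 m. Hydraulic radius R = A/P = 2.882/4.255 = 0.6772 m. Q_A = (1/0.016)·2.882·0.6772^(2/3)·√0.014 = 16.44 m³/s.
Channel B: For a circular section of diameter D = 2.16 m at depth y = 1.16 m, the central angle is θ = 2 arccos(1 − 2y/D) = 3.29 rad. Then A = (D²/8)(θ − sin θ) = 2.005 m² and P = Dθ/2 = 3.553 m. Hydraulic radius R = A/P = 2.005/3.553 = 0.5643 m. Q_B = (1/0.016)·2.005·0.5643^(2/3)·√0.014 = 10.12 m³/s.
The larger discharge is 16.44 m³/s and the smaller is 10.12 m³/s; the ratio is 1.62.

1.62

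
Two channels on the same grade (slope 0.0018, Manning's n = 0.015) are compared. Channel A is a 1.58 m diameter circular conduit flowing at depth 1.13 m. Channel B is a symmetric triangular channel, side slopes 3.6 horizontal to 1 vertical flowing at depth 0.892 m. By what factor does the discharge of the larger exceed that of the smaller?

Channel A: For a circular section of diameter D = 1.58 m at depth y = 1.13 m, the central angle is θ = 2 arccos(1 − 2y/D) = 4.031 rad. Then A = (D²/8)(θ − sin θ) = 1.5 m² and P = Dθ/2 = 3.185 m. Hydraulic radius R = A/P = 1.5/3.185 = 0.4711 m. Q_A = (1/0.015)·1.5·0.4711^(2/3)·√0.0018 = 2.57 m³/s.
Channel B: For a triangular section with side slope z = 3.6: A = zy² = 3.6×0.892² = 2.864 m²; P = 2y√(1+z²) = 2×0.892×3.736 = 6.666 m. Hydraulic radius R = A/P = 2.864/6.666 = 0.4297 m. Q_B = (1/0.015)·2.864·0.4297^(2/3)·√0.0018 = 4.614 m³/s.
The larger discharge is 4.614 m³/s and the smaller is 2.57 m³/s; the ratio is 1.8.

1.8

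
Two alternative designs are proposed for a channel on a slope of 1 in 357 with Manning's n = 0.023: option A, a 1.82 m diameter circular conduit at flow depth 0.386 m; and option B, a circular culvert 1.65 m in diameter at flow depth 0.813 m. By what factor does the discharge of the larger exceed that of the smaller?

Channel A: For a circular section of diameter D = 1.82 m at depth y = 0.386 m, the central angle is θ = 2 arccos(1 − 2y/D) = 1.914 rad. Then A = (D²/8)(θ − sin θ) = 0.4028 m² and P = Dθ/2 = 1.742 m. Hydraulic radius R = A/P = 0.4028/1.742 = 0.2312 m. Q_A = (1/0.023)·0.4028·0.2312^(2/3)·√0.002801 = 0.3492 m³/s.
Channel B: For a circular section of diameter D = 1.65 m at depth y = 0.813 m, the central angle is θ = 2 arccos(1 − 2y/D) = 3.113 rad. Then A = (D²/8)(θ − sin θ) = 1.049 m² and P = Dθ/2 = 2.568 m. Hydraulic radius R = A/P = 1.049/2.568 = 0.4086 m. Q_B = (1/0.023)·1.049·0.4086^(2/3)·√0.002801 = 1.33 m³/s.
The larger discharge is 1.33 m³/s and the smaller is 0.3492 m³/s; the ratio is 3.81.

3.81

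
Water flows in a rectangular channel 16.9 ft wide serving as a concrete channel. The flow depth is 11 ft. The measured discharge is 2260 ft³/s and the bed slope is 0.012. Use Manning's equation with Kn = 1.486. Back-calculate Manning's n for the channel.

n = 0.038

Flow area A = b·y = 16.9 × 11 = 185.9 ft². Wetted perimeter P = b + 2y = 16.9 + 2×11 = 38.9 ft.
Hydraulic radius R = A/P = 185.9/38.9 = 4.779 ft.
Rearranging Manning's equation: n = (1.486/Q) A R^(2/3) S^(1/2) = (1.486/2260) × 185.9 × 4.779^(2/3) × √0.012 = 0.038.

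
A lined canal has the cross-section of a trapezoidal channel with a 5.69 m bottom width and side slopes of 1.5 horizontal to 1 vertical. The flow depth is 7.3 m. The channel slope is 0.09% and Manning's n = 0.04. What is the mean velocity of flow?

With bottom width b = 5.69 m and side slope z = 1.5: A = (b + zy)y = (5.69 + 1.5×7.3)×7.3 = 121.5 m²; P = b + 2y√(1+z²) = 5.69 + 2×7.3×1.803 = 32.01 m.
Hydraulic radius R = A/P = 121.5/32.01 = 3.795 m.
From Manning's equation, V = (1/n) R^(2/3) S^(1/2) = (1/0.04) × 3.795^(2/3) × 0.0009^(1/2) = 1.82 m/s.

V = 1.82 m/s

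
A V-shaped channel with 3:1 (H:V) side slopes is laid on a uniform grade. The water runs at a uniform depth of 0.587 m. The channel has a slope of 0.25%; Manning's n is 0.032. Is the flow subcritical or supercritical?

subcritical

For a triangular section with side slope z = 3: A = zy² = 3×0.587² = 1.034 m²; P = 2y√(1+z²) = 2×0.587×3.162 = 3.713 m.
Hydraulic radius R = A/P = 1.034/3.713 = 0.2784 m.
V = (1/n) R^(2/3) √S = (1/0.032) × 0.2784^(2/3) × √0.0025 = 0.6663 m/s. Hydraulic depth D_h = A/T = 1.034/3.522 = 0.2935 m.
Froude number Fr = V/√(g·D_h) = 0.6663/√(9.81×0.2935) = 0.393, which is less than 1, so the flow is subcritical.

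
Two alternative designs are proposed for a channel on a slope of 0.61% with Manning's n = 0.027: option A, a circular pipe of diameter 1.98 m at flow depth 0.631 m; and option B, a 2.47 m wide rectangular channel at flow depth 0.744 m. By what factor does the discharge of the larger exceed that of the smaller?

Channel A: For a circular section of diameter D = 1.98 m at depth y = 0.631 m, the central angle is θ = 2 arccos(1 − 2y/D) = 2.399 rad. Then A = (D²/8)(θ − sin θ) = 0.8446 m² and P = Dθ/2 = 2.375 m. Hydraulic radius R = A/P = 0.8446/2.375 = 0.3556 m. Q_A = (1/0.027)·0.8446·0.3556^(2/3)·√0.0061 = 1.226 m³/s.
Channel B: Flow area A = b·y = 2.47 × 0.744 = 1.838 m². Wetted perimeter P = b + 2y = 2.47 + 2×0.744 = 3.958 m. Hydraulic radius R = A/P = 1.838/3.958 = 0.4643 m. Q_B = (1/0.027)·1.838·0.4643^(2/3)·√0.0061 = 3.187 m³/s.
The larger discharge is 3.187 m³/s and the smaller is 1.226 m³/s; the ratio is 2.6.

2.6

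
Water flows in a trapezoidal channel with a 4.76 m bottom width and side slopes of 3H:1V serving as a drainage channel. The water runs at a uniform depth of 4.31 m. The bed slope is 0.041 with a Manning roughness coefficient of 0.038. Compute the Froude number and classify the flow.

With bottom width b = 4.76 m and side slope z = 3: A = (b + zy)y = (4.76 + 3×4.31)×4.31 = 76.24 m²; P = b + 2y√(1+z²) = 4.76 + 2×4.31×3.162 = 32.02 m.
Hydraulic radius R = A/P = 76.24/32.02 = 2.381 m.
V = (1/n) R^(2/3) √S = (1/0.038) × 2.381^(2/3) × √0.041 = 9.502 m/s. Hydraulic depth D_h = A/T = 76.24/30.62 = 2.49 m.
Froude number Fr = V/√(g·D_h) = 9.502/√(9.81×2.49) = 1.92, which is greater than 1, so the flow is supercritical.

supercritical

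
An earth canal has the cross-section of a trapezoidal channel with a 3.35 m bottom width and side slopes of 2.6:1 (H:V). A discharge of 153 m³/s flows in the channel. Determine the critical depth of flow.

At critical depth, Q² T / (g A³) = 1, i.e. A³/T = Q²/g = 153²/9.81 = 2386.
Trying y = 2.44 m: A³/T = 825.1 — too small.
Trying y = 3.68 m: A³/T = 4778 — too large.
Trying y = 3.14 m: A³/T = 2402 — close enough.

y_c = 3.14 m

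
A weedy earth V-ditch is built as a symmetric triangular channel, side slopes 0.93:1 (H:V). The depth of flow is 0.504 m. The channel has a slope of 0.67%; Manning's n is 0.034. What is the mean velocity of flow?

V = 0.743 m/s

For a triangular section with side slope z = 0.93: A = zy² = 0.93×0.504² = 0.2362 m²; P = 2y√(1+z²) = 2×0.504×1.366 = 1.377 m.
Hydraulic radius R = A/P = 0.2362/1.377 = 0.1716 m.
From Manning's equation, V = (1/n) R^(2/3) S^(1/2) = (1/0.034) × 0.1716^(2/3) × 0.0067^(1/2) = 0.743 m/s.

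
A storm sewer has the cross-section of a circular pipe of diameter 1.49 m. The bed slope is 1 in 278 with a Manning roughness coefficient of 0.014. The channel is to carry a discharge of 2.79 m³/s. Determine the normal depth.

Manning's equation rearranged: A R^(2/3) = nQ / (1·√S) = 0.014 × 2.79 / (√0.003597) = 0.6513.
Trying y = 0.685 m: A R^(2/3) = 0.3904 — too small.
Trying y = 1.14 m: A R^(2/3) = 0.842 — too large.
Trying y = 0.937 m: A R^(2/3) = 0.6508 — ≈ 0.6513.

y_n = 0.937 m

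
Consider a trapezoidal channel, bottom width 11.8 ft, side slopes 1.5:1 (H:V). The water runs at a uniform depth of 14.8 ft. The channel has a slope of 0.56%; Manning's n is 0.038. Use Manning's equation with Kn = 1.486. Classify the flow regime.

subcritical

With bottom width b = 11.8 ft and side slope z = 1.5: A = (b + zy)y = (11.8 + 1.5×14.8)×14.8 = 503.2 ft²; P = b + 2y√(1+z²) = 11.8 + 2×14.8×1.803 = 65.16 ft.
Hydraulic radius R = A/P = 503.2/65.16 = 7.722 ft.
V = (1.486/n) R^(2/3) √S = (1.486/0.038) × 7.722^(2/3) × √0.0056 = 11.43 ft/s. Hydraulic depth D_h = A/T = 503.2/56.2 = 8.954 ft.
Froude number Fr = V/√(g·D_h) = 11.43/√(32.2×8.954) = 0.673, which is less than 1, so the flow is subcritical.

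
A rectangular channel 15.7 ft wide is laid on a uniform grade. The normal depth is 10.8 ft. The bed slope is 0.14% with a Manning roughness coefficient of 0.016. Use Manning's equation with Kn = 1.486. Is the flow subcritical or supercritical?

Flow area A = b·y = 15.7 × 10.8 = 169.6 ft². Wetted perimeter P = b + 2y = 15.7 + 2×10.8 = 37.3 ft.
Hydraulic radius R = A/P = 169.6/37.3 = 4.546 ft.
V = (1.486/n) R^(2/3) √S = (1.486/0.016) × 4.546^(2/3) × √0.0014 = 9.536 ft/s. Hydraulic depth D_h = A/T = 169.6/15.7 = 10.8 ft.
Froude number Fr = V/√(g·D_h) = 9.536/√(32.2×10.8) = 0.511, which is less than 1, so the flow is subcritical.

subcritical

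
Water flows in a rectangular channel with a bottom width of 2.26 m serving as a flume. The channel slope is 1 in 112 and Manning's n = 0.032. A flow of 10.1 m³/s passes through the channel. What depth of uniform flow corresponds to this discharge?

y_n = 1.9 m

Manning's equation rearranged: A R^(2/3) = nQ / (1·√S) = 0.032 × 10.1 / (√0.008929) = 3.42.
At y = 1.41 m: A R^(2/3) = 2.335 — short.
At y = 2.4 m: A R^(2/3) = 4.55 — over.
At y = 1.9 m: A R^(2/3) = 3.413 — matches.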